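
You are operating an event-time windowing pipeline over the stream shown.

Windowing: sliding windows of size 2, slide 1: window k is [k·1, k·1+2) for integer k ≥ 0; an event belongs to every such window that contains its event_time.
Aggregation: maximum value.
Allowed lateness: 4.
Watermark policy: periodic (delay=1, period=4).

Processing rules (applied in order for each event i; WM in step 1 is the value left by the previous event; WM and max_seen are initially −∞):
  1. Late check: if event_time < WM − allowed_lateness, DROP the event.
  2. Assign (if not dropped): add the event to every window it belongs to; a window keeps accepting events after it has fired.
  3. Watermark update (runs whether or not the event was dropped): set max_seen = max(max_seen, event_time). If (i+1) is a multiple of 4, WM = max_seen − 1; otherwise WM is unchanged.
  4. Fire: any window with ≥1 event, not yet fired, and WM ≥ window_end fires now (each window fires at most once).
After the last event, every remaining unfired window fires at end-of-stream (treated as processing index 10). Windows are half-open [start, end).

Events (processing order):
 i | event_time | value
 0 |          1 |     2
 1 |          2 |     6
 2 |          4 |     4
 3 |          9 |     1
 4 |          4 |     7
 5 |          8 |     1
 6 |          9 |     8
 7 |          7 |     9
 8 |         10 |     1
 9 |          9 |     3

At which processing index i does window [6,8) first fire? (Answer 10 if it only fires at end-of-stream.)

7

i=0 t=1 v=2: → [1,3),[0,2); WM=−∞
i=1 t=2 v=6: → [2,4),[1,3); WM=−∞
i=2 t=4 v=4: → [4,6),[3,5); WM=−∞
i=3 t=9 v=1: → [9,11),[8,10); WM=8; [0,2) fires=2 [1,3) fires=6 [2,4) fires=6 [3,5) fires=4 [4,6) fires=4
i=4 t=4 v=7: → [4,6),[3,5); WM=8
i=5 t=8 v=1: → [8,10),[7,9); WM=8
i=6 t=9 v=8: → [9,11),[8,10); WM=8
i=7 t=7 v=9: → [7,9),[6,8); WM=8; [6,8) fires=9
i=8 t=10 v=1: → [10,12),[9,11); WM=8
i=9 t=9 v=3: → [9,11),[8,10); WM=8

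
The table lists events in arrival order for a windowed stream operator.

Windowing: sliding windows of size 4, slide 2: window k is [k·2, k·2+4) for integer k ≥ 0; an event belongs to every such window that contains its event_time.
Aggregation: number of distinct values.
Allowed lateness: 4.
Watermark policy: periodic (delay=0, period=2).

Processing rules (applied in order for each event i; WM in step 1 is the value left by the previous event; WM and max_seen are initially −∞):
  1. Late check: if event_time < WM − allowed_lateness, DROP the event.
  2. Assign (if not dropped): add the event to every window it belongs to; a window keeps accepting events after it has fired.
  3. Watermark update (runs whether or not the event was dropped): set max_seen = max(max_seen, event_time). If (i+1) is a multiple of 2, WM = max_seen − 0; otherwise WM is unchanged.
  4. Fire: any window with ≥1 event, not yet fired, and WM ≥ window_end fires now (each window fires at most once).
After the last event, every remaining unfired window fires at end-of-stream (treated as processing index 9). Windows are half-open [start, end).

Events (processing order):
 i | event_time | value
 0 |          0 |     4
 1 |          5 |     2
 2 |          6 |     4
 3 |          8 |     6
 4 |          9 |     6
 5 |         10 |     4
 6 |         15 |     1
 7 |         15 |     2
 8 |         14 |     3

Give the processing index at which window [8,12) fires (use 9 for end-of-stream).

7

i=0 t=0 v=4: → [0,4); WM=−∞
i=1 t=5 v=2: → [4,8),[2,6); WM=5; [0,4) fires=1
i=2 t=6 v=4: → [6,10),[4,8); WM=5
i=3 t=8 v=6: → [8,12),[6,10); WM=8; [2,6) fires=1 [4,8) fires=2
i=4 t=9 v=6: → [8,12),[6,10); WM=8
i=5 t=10 v=4: → [10,14),[8,12); WM=10; [6,10) fires=2
i=6 t=15 v=1: → [14,18),[12,16); WM=10
i=7 t=15 v=2: → [14,18),[12,16); WM=15; [8,12) fires=2 [10,14) fires=1
i=8 t=14 v=3: → [14,18),[12,16); WM=15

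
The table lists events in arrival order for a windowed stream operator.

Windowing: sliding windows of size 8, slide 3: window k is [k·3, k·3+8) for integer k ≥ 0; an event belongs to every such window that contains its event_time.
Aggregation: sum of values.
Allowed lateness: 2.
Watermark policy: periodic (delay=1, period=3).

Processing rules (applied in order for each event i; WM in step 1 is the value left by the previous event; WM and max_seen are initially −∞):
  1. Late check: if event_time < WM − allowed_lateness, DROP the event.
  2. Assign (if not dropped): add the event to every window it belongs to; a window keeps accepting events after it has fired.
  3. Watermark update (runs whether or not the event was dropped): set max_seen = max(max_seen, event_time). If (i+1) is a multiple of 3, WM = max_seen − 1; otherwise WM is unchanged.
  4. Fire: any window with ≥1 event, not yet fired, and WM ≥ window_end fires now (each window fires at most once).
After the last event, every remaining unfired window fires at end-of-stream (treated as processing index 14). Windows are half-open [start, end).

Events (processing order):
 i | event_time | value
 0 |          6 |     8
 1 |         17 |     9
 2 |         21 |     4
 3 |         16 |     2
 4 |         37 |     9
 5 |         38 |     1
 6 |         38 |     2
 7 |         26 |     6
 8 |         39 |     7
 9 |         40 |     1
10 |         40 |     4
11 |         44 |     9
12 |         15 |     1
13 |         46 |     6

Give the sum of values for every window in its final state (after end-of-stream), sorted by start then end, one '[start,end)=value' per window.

[0,8)=8 [3,11)=8 [6,14)=8 [12,20)=9 [15,23)=13 [18,26)=4 [21,29)=4 [30,38)=9 [33,41)=24 [36,44)=24 [39,47)=27 [42,50)=15 [45,53)=6

i=0 t=6 v=8: → [6,14),[3,11),[0,8); WM=−∞
i=1 t=17 v=9: → [15,23),[12,20); WM=−∞
i=2 t=21 v=4: → [21,29),[18,26),[15,23); WM=20; [0,8) fires=8 [3,11) fires=8 [6,14) fires=8 [12,20) fires=9
i=3 t=16 v=2: DROP (t<20-2); WM=20
i=4 t=37 v=9: → [36,44),[33,41),[30,38); WM=20
i=5 t=38 v=1: → [36,44),[33,41); WM=37; [15,23) fires=13 [18,26) fires=4 [21,29) fires=4
i=6 t=38 v=2: → [36,44),[33,41); WM=37
i=7 t=26 v=6: DROP (t<37-2); WM=37
i=8 t=39 v=7: → [39,47),[36,44),[33,41); WM=38; [30,38) fires=9
i=9 t=40 v=1: → [39,47),[36,44),[33,41); WM=38
i=10 t=40 v=4: → [39,47),[36,44),[33,41); WM=38
i=11 t=44 v=9: → [42,50),[39,47); WM=43; [33,41) fires=24
i=12 t=15 v=1: DROP (t<43-2); WM=43
i=13 t=46 v=6: → [45,53),[42,50),[39,47); WM=43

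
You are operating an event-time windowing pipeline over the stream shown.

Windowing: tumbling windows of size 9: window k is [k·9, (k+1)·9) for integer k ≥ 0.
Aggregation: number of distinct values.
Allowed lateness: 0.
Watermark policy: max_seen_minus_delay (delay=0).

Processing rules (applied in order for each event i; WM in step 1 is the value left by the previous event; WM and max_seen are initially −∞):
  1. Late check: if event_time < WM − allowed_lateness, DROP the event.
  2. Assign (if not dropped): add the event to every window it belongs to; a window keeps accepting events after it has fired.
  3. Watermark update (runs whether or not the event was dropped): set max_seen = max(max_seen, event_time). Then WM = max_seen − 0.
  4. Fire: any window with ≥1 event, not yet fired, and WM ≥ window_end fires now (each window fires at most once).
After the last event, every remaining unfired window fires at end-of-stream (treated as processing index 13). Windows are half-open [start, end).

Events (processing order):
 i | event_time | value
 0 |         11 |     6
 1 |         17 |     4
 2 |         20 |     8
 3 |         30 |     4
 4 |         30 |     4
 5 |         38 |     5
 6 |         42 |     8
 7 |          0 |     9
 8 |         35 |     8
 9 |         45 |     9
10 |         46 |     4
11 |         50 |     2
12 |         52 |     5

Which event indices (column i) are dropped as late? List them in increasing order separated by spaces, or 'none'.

7 8

i=0 t=11 v=6: → [9,18); WM=11
i=1 t=17 v=4: → [9,18); WM=17
i=2 t=20 v=8: → [18,27); WM=20; [9,18) fires=2
i=3 t=30 v=4: → [27,36); WM=30; [18,27) fires=1
i=4 t=30 v=4: → [27,36); WM=30
i=5 t=38 v=5: → [36,45); WM=38; [27,36) fires=1
i=6 t=42 v=8: → [36,45); WM=42
i=7 t=0 v=9: DROP (t<42-0); WM=42
i=8 t=35 v=8: DROP (t<42-0); WM=42
i=9 t=45 v=9: → [45,54); WM=45; [36,45) fires=2
i=10 t=46 v=4: → [45,54); WM=46
i=11 t=50 v=2: → [45,54); WM=50
i=12 t=52 v=5: → [45,54); WM=52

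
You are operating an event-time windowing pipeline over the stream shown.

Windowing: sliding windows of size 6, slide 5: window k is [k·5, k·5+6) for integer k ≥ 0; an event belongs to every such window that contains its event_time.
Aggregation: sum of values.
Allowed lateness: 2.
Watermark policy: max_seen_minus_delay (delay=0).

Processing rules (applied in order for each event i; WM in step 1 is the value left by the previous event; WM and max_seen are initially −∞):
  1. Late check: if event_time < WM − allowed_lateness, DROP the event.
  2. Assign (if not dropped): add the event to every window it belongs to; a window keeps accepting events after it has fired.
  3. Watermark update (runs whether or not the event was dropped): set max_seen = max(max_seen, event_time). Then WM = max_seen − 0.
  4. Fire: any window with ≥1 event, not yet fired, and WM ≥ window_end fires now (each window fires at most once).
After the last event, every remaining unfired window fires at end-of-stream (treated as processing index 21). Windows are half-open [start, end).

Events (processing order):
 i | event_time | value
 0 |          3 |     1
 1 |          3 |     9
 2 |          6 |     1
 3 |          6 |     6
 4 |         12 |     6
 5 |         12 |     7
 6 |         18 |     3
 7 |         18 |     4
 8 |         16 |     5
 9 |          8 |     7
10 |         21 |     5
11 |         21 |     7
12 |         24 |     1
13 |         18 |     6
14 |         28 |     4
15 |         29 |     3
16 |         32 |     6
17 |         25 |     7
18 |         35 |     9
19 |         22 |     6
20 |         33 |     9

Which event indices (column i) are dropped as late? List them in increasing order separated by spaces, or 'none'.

9 13 17 19

i=0 t=3 v=1: → [0,6); WM=3
i=1 t=3 v=9: → [0,6); WM=3
i=2 t=6 v=1: → [5,11); WM=6; [0,6) fires=10
i=3 t=6 v=6: → [5,11); WM=6
i=4 t=12 v=6: → [10,16); WM=12; [5,11) fires=7
i=5 t=12 v=7: → [10,16); WM=12
i=6 t=18 v=3: → [15,21); WM=18; [10,16) fires=13
i=7 t=18 v=4: → [15,21); WM=18
i=8 t=16 v=5: → [15,21); WM=18
i=9 t=8 v=7: DROP (t<18-2); WM=18
i=10 t=21 v=5: → [20,26); WM=21; [15,21) fires=12
i=11 t=21 v=7: → [20,26); WM=21
i=12 t=24 v=1: → [20,26); WM=24
i=13 t=18 v=6: DROP (t<24-2); WM=24
i=14 t=28 v=4: → [25,31); WM=28; [20,26) fires=13
i=15 t=29 v=3: → [25,31); WM=29
i=16 t=32 v=6: → [30,36); WM=32; [25,31) fires=7
i=17 t=25 v=7: DROP (t<32-2); WM=32
i=18 t=35 v=9: → [35,41),[30,36); WM=35
i=19 t=22 v=6: DROP (t<35-2); WM=35
i=20 t=33 v=9: → [30,36); WM=35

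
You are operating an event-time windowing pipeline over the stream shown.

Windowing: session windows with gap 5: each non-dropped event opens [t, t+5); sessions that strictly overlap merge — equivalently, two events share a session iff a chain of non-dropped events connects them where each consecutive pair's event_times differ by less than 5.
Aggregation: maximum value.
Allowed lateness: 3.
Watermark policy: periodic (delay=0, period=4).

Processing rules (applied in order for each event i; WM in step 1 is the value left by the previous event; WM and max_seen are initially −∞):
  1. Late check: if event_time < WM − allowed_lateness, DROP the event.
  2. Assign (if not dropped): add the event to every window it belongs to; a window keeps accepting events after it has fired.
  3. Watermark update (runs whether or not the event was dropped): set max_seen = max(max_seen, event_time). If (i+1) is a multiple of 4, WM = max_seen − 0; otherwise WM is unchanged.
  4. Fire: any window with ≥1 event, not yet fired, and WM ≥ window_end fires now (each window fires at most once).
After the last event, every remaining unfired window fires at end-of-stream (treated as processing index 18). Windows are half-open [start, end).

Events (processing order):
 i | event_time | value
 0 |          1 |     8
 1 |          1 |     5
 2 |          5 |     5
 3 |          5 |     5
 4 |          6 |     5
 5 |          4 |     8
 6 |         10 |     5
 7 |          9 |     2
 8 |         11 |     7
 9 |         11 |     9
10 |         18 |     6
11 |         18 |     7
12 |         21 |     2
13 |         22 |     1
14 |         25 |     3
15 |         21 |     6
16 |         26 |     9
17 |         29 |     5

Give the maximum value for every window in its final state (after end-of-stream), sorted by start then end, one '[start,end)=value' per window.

[1,16)=9 [18,34)=9

i=0 t=1 v=8: → [1,6); WM=−∞
i=1 t=1 v=5: → [1,6); WM=−∞
i=2 t=5 v=5: → [1,10); WM=−∞
i=3 t=5 v=5: → [1,10); WM=5
i=4 t=6 v=5: → [1,11); WM=5
i=5 t=4 v=8: → [1,11); WM=5
i=6 t=10 v=5: → [1,15); WM=5
i=7 t=9 v=2: → [1,15); WM=10
i=8 t=11 v=7: → [1,16); WM=10
i=9 t=11 v=9: → [1,16); WM=10
i=10 t=18 v=6: → [18,23); WM=10
i=11 t=18 v=7: → [18,23); WM=18
i=12 t=21 v=2: → [18,26); WM=18
i=13 t=22 v=1: → [18,27); WM=18
i=14 t=25 v=3: → [18,30); WM=18
i=15 t=21 v=6: → [18,30); WM=25
i=16 t=26 v=9: → [18,31); WM=25
i=17 t=29 v=5: → [18,34); WM=25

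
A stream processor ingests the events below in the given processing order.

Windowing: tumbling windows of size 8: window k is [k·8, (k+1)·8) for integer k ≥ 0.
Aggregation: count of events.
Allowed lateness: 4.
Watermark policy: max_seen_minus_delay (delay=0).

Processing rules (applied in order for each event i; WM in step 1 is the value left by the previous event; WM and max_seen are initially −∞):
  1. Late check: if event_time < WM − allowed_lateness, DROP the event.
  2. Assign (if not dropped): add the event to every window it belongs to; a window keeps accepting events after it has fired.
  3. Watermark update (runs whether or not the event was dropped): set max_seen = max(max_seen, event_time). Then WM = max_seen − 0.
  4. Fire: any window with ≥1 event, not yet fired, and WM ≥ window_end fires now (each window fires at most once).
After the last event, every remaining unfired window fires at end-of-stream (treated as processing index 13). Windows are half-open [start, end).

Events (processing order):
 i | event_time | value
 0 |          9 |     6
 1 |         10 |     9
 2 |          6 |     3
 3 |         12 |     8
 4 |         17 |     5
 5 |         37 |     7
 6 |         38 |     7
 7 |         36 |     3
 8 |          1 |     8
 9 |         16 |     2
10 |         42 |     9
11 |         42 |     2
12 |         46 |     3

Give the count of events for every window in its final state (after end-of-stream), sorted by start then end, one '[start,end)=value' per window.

i=0 t=9 v=6: → [8,16); WM=9
i=1 t=10 v=9: → [8,16); WM=10
i=2 t=6 v=3: → [0,8); WM=10; [0,8) fires=1
i=3 t=12 v=8: → [8,16); WM=12
i=4 t=17 v=5: → [16,24); WM=17; [8,16) fires=3
i=5 t=37 v=7: → [32,40); WM=37; [16,24) fires=1
i=6 t=38 v=7: → [32,40); WM=38
i=7 t=36 v=3: → [32,40); WM=38
i=8 t=1 v=8: DROP (t<38-4); WM=38
i=9 t=16 v=2: DROP (t<38-4); WM=38
i=10 t=42 v=9: → [40,48); WM=42; [32,40) fires=3
i=11 t=42 v=2: → [40,48); WM=42
i=12 t=46 v=3: → [40,48); WM=46

[0,8)=1 [8,16)=3 [16,24)=1 [32,40)=3 [40,48)=3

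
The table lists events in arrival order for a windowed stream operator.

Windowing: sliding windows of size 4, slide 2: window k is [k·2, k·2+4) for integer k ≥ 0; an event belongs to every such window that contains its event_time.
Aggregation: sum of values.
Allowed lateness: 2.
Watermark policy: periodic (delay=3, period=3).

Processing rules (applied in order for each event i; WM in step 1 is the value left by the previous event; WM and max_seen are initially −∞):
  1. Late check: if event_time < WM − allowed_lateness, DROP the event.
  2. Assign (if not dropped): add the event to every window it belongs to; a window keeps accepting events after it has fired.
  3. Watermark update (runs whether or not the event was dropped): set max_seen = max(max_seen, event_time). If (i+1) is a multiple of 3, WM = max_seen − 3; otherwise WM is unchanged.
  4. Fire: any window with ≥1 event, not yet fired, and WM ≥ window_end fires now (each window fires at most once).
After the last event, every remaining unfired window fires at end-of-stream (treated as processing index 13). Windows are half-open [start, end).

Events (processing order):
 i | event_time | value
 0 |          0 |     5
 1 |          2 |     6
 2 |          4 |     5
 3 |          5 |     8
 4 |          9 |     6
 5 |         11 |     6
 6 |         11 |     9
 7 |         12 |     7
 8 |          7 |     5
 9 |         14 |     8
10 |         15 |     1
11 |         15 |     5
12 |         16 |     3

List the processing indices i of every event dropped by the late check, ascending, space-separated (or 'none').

none

i=0 t=0 v=5: → [0,4); WM=−∞
i=1 t=2 v=6: → [2,6),[0,4); WM=−∞
i=2 t=4 v=5: → [4,8),[2,6); WM=1
i=3 t=5 v=8: → [4,8),[2,6); WM=1
i=4 t=9 v=6: → [8,12),[6,10); WM=1
i=5 t=11 v=6: → [10,14),[8,12); WM=8; [0,4) fires=11 [2,6) fires=19 [4,8) fires=13
i=6 t=11 v=9: → [10,14),[8,12); WM=8
i=7 t=12 v=7: → [12,16),[10,14); WM=8
i=8 t=7 v=5: → [6,10),[4,8); WM=9
i=9 t=14 v=8: → [14,18),[12,16); WM=9
i=10 t=15 v=1: → [14,18),[12,16); WM=9
i=11 t=15 v=5: → [14,18),[12,16); WM=12; [6,10) fires=11 [8,12) fires=21
i=12 t=16 v=3: → [16,20),[14,18); WM=12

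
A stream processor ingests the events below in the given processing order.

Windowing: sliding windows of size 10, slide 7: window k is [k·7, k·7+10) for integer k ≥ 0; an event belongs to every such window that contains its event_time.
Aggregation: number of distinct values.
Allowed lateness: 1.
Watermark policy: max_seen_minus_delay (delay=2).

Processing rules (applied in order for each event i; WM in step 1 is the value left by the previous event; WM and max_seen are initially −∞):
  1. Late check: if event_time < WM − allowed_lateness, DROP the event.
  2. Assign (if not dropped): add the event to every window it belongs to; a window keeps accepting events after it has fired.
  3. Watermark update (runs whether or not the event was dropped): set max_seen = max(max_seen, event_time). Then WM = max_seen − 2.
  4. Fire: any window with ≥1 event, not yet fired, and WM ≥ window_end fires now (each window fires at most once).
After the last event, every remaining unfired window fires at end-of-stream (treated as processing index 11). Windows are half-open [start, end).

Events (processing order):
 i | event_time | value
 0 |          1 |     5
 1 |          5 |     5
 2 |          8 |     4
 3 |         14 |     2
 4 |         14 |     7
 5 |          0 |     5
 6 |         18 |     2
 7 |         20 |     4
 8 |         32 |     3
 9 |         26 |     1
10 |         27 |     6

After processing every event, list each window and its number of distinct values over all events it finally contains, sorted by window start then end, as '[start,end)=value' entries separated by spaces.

i=0 t=1 v=5: → [0,10); WM=-1
i=1 t=5 v=5: → [0,10); WM=3
i=2 t=8 v=4: → [7,17),[0,10); WM=6
i=3 t=14 v=2: → [14,24),[7,17); WM=12; [0,10) fires=2
i=4 t=14 v=7: → [14,24),[7,17); WM=12
i=5 t=0 v=5: DROP (t<12-1); WM=12
i=6 t=18 v=2: → [14,24); WM=16
i=7 t=20 v=4: → [14,24); WM=18; [7,17) fires=3
i=8 t=32 v=3: → [28,38); WM=30; [14,24) fires=3
i=9 t=26 v=1: DROP (t<30-1); WM=30
i=10 t=27 v=6: DROP (t<30-1); WM=30

[0,10)=2 [7,17)=3 [14,24)=3 [28,38)=1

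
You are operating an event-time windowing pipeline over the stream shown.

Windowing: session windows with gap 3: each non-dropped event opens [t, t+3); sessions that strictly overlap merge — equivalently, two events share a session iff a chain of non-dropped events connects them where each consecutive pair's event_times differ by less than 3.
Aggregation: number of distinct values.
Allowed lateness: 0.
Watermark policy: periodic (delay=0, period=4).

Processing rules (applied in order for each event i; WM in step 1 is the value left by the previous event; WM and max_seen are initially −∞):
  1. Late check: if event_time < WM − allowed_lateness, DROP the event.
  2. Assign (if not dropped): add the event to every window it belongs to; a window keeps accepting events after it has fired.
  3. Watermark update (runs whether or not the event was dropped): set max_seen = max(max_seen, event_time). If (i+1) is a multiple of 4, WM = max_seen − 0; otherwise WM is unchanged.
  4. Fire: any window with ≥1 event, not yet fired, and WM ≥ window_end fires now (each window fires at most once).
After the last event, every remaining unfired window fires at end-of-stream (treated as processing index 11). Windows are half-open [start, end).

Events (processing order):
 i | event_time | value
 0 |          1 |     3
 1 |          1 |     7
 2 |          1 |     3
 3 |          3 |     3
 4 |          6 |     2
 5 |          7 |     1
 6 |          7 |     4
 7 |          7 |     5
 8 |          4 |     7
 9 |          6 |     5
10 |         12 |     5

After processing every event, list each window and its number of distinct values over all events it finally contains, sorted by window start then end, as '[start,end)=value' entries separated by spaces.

[1,6)=2 [6,10)=4 [12,15)=1

i=0 t=1 v=3: → [1,4); WM=−∞
i=1 t=1 v=7: → [1,4); WM=−∞
i=2 t=1 v=3: → [1,4); WM=−∞
i=3 t=3 v=3: → [1,6); WM=3
i=4 t=6 v=2: → [6,9); WM=3
i=5 t=7 v=1: → [6,10); WM=3
i=6 t=7 v=4: → [6,10); WM=3
i=7 t=7 v=5: → [6,10); WM=7
i=8 t=4 v=7: DROP (t<7-0); WM=7
i=9 t=6 v=5: DROP (t<7-0); WM=7
i=10 t=12 v=5: → [12,15); WM=7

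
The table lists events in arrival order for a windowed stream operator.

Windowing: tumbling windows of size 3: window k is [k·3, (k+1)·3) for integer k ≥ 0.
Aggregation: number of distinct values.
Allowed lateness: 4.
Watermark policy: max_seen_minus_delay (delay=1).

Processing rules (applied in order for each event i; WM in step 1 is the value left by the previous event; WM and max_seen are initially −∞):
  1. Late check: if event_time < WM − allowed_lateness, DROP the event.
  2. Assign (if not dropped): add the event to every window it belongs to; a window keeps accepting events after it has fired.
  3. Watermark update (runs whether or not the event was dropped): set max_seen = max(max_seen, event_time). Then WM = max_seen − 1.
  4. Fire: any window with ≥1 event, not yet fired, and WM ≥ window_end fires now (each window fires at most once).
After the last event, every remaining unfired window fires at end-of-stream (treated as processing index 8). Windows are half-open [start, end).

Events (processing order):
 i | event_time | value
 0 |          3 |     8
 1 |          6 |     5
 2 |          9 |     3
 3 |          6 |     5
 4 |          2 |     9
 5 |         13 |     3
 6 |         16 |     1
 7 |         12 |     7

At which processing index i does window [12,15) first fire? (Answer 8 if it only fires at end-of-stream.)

i=0 t=3 v=8: → [3,6); WM=2
i=1 t=6 v=5: → [6,9); WM=5
i=2 t=9 v=3: → [9,12); WM=8; [3,6) fires=1
i=3 t=6 v=5: → [6,9); WM=8
i=4 t=2 v=9: DROP (t<8-4); WM=8
i=5 t=13 v=3: → [12,15); WM=12; [6,9) fires=1 [9,12) fires=1
i=6 t=16 v=1: → [15,18); WM=15; [12,15) fires=1
i=7 t=12 v=7: → [12,15); WM=15

6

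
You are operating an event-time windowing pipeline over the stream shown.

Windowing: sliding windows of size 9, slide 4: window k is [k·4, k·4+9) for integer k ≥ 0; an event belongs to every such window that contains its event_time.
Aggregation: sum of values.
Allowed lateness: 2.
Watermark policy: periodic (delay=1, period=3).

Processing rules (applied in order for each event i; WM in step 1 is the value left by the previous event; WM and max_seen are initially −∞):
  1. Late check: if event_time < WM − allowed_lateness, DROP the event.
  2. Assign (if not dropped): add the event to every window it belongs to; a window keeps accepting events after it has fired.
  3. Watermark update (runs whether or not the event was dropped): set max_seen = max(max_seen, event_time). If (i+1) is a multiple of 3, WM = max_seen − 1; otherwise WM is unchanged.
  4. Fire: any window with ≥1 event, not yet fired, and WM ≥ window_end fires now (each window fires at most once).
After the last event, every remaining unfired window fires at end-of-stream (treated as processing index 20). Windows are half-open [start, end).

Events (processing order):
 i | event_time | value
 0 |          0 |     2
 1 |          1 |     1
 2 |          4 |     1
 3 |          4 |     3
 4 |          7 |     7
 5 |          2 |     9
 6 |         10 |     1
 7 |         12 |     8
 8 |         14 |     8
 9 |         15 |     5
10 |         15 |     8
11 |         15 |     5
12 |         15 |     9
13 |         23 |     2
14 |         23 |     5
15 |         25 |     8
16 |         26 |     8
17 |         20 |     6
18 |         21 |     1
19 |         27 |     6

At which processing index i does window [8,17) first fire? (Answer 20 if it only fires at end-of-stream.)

14

i=0 t=0 v=2: → [0,9); WM=−∞
i=1 t=1 v=1: → [0,9); WM=−∞
i=2 t=4 v=1: → [4,13),[0,9); WM=3
i=3 t=4 v=3: → [4,13),[0,9); WM=3
i=4 t=7 v=7: → [4,13),[0,9); WM=3
i=5 t=2 v=9: → [0,9); WM=6
i=6 t=10 v=1: → [8,17),[4,13); WM=6
i=7 t=12 v=8: → [12,21),[8,17),[4,13); WM=6
i=8 t=14 v=8: → [12,21),[8,17); WM=13; [0,9) fires=23 [4,13) fires=20
i=9 t=15 v=5: → [12,21),[8,17); WM=13
i=10 t=15 v=8: → [12,21),[8,17); WM=13
i=11 t=15 v=5: → [12,21),[8,17); WM=14
i=12 t=15 v=9: → [12,21),[8,17); WM=14
i=13 t=23 v=2: → [20,29),[16,25); WM=14
i=14 t=23 v=5: → [20,29),[16,25); WM=22; [8,17) fires=44 [12,21) fires=43
i=15 t=25 v=8: → [24,33),[20,29); WM=22
i=16 t=26 v=8: → [24,33),[20,29); WM=22
i=17 t=20 v=6: → [20,29),[16,25),[12,21); WM=25; [16,25) fires=13
i=18 t=21 v=1: DROP (t<25-2); WM=25
i=19 t=27 v=6: → [24,33),[20,29); WM=25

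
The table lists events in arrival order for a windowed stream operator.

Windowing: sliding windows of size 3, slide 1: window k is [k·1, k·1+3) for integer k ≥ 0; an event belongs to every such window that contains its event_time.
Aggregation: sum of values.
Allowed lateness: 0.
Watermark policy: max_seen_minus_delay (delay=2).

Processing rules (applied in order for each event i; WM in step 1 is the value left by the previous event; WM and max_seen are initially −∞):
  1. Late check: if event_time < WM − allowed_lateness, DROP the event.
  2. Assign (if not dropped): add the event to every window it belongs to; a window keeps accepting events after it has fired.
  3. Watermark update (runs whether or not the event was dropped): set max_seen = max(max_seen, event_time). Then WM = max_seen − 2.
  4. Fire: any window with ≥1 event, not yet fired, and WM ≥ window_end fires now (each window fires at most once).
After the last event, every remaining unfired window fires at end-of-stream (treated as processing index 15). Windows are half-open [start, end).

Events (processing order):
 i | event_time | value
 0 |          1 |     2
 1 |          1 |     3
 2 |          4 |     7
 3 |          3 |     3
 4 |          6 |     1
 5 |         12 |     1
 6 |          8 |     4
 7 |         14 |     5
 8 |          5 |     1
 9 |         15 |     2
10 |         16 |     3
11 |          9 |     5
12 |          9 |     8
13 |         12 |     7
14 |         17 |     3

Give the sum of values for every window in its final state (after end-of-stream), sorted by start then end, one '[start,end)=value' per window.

i=0 t=1 v=2: → [1,4),[0,3); WM=-1
i=1 t=1 v=3: → [1,4),[0,3); WM=-1
i=2 t=4 v=7: → [4,7),[3,6),[2,5); WM=2
i=3 t=3 v=3: → [3,6),[2,5),[1,4); WM=2
i=4 t=6 v=1: → [6,9),[5,8),[4,7); WM=4; [0,3) fires=5 [1,4) fires=8
i=5 t=12 v=1: → [12,15),[11,14),[10,13); WM=10; [2,5) fires=10 [3,6) fires=10 [4,7) fires=8 [5,8) fires=1 [6,9) fires=1
i=6 t=8 v=4: DROP (t<10-0); WM=10
i=7 t=14 v=5: → [14,17),[13,16),[12,15); WM=12
i=8 t=5 v=1: DROP (t<12-0); WM=12
i=9 t=15 v=2: → [15,18),[14,17),[13,16); WM=13; [10,13) fires=1
i=10 t=16 v=3: → [16,19),[15,18),[14,17); WM=14; [11,14) fires=1
i=11 t=9 v=5: DROP (t<14-0); WM=14
i=12 t=9 v=8: DROP (t<14-0); WM=14
i=13 t=12 v=7: DROP (t<14-0); WM=14
i=14 t=17 v=3: → [17,20),[16,19),[15,18); WM=15; [12,15) fires=6

[0,3)=5 [1,4)=8 [2,5)=10 [3,6)=10 [4,7)=8 [5,8)=1 [6,9)=1 [10,13)=1 [11,14)=1 [12,15)=6 [13,16)=7 [14,17)=10 [15,18)=8 [16,19)=6 [17,20)=3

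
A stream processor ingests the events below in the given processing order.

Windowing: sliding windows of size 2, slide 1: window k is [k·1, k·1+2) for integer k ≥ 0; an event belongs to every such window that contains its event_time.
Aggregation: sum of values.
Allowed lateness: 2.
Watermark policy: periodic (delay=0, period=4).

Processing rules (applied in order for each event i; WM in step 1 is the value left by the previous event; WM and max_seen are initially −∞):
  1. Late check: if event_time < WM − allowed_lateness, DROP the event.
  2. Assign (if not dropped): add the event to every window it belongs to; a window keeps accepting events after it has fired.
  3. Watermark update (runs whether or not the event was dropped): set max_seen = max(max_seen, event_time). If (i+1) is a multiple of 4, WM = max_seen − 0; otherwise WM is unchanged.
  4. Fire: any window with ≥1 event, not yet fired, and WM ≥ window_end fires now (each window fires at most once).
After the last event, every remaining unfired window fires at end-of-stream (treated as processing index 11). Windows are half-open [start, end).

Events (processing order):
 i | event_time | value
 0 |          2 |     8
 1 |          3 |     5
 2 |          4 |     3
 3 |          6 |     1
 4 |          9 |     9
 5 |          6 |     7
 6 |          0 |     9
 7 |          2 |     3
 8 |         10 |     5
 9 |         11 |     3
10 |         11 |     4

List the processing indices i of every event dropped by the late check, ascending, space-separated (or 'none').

i=0 t=2 v=8: → [2,4),[1,3); WM=−∞
i=1 t=3 v=5: → [3,5),[2,4); WM=−∞
i=2 t=4 v=3: → [4,6),[3,5); WM=−∞
i=3 t=6 v=1: → [6,8),[5,7); WM=6; [1,3) fires=8 [2,4) fires=13 [3,5) fires=8 [4,6) fires=3
i=4 t=9 v=9: → [9,11),[8,10); WM=6
i=5 t=6 v=7: → [6,8),[5,7); WM=6
i=6 t=0 v=9: DROP (t<6-2); WM=6
i=7 t=2 v=3: DROP (t<6-2); WM=9; [5,7) fires=8 [6,8) fires=8
i=8 t=10 v=5: → [10,12),[9,11); WM=9
i=9 t=11 v=3: → [11,13),[10,12); WM=9
i=10 t=11 v=4: → [11,13),[10,12); WM=9

6 7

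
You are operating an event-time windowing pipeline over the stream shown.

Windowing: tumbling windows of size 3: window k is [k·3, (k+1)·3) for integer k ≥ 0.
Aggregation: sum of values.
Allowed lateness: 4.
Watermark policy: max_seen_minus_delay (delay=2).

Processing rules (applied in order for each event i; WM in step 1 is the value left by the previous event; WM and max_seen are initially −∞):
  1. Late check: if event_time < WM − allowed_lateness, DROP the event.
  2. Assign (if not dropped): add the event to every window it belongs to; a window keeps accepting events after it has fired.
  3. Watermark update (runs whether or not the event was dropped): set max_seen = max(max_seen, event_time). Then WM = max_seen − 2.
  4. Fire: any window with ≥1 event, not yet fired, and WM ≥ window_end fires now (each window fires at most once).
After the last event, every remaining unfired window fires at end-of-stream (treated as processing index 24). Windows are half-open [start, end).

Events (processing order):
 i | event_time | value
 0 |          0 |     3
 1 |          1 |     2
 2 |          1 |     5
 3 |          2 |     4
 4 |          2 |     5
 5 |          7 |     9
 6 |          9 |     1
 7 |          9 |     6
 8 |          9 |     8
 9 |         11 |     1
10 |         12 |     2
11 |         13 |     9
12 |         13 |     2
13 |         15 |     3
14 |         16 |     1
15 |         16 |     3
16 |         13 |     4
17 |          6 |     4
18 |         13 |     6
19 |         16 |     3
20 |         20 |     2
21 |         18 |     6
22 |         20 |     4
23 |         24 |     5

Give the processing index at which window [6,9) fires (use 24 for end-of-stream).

9

i=0 t=0 v=3: → [0,3); WM=-2
i=1 t=1 v=2: → [0,3); WM=-1
i=2 t=1 v=5: → [0,3); WM=-1
i=3 t=2 v=4: → [0,3); WM=0
i=4 t=2 v=5: → [0,3); WM=0
i=5 t=7 v=9: → [6,9); WM=5; [0,3) fires=19
i=6 t=9 v=1: → [9,12); WM=7
i=7 t=9 v=6: → [9,12); WM=7
i=8 t=9 v=8: → [9,12); WM=7
i=9 t=11 v=1: → [9,12); WM=9; [6,9) fires=9
i=10 t=12 v=2: → [12,15); WM=10
i=11 t=13 v=9: → [12,15); WM=11
i=12 t=13 v=2: → [12,15); WM=11
i=13 t=15 v=3: → [15,18); WM=13; [9,12) fires=16
i=14 t=16 v=1: → [15,18); WM=14
i=15 t=16 v=3: → [15,18); WM=14
i=16 t=13 v=4: → [12,15); WM=14
i=17 t=6 v=4: DROP (t<14-4); WM=14
i=18 t=13 v=6: → [12,15); WM=14
i=19 t=16 v=3: → [15,18); WM=14
i=20 t=20 v=2: → [18,21); WM=18; [12,15) fires=23 [15,18) fires=10
i=21 t=18 v=6: → [18,21); WM=18
i=22 t=20 v=4: → [18,21); WM=18
i=23 t=24 v=5: → [24,27); WM=22; [18,21) fires=12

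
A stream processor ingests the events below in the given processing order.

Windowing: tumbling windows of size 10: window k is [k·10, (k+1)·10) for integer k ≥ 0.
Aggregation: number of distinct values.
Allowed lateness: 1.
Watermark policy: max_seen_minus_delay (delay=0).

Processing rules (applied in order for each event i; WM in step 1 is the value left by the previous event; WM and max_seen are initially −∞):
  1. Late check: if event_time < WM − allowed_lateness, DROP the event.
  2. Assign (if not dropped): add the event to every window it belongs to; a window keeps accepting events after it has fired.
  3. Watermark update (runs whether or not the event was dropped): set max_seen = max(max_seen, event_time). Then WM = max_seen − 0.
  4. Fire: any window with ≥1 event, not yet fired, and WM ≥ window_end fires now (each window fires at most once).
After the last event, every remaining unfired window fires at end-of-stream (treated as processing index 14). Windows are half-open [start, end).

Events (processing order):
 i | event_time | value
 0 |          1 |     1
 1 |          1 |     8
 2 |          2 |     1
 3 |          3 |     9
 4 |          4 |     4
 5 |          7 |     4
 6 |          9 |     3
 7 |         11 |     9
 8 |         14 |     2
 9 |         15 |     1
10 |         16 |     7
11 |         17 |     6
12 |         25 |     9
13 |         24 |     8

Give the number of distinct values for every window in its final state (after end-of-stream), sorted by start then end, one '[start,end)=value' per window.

i=0 t=1 v=1: → [0,10); WM=1
i=1 t=1 v=8: → [0,10); WM=1
i=2 t=2 v=1: → [0,10); WM=2
i=3 t=3 v=9: → [0,10); WM=3
i=4 t=4 v=4: → [0,10); WM=4
i=5 t=7 v=4: → [0,10); WM=7
i=6 t=9 v=3: → [0,10); WM=9
i=7 t=11 v=9: → [10,20); WM=11; [0,10) fires=5
i=8 t=14 v=2: → [10,20); WM=14
i=9 t=15 v=1: → [10,20); WM=15
i=10 t=16 v=7: → [10,20); WM=16
i=11 t=17 v=6: → [10,20); WM=17
i=12 t=25 v=9: → [20,30); WM=25; [10,20) fires=5
i=13 t=24 v=8: → [20,30); WM=25

[0,10)=5 [10,20)=5 [20,30)=2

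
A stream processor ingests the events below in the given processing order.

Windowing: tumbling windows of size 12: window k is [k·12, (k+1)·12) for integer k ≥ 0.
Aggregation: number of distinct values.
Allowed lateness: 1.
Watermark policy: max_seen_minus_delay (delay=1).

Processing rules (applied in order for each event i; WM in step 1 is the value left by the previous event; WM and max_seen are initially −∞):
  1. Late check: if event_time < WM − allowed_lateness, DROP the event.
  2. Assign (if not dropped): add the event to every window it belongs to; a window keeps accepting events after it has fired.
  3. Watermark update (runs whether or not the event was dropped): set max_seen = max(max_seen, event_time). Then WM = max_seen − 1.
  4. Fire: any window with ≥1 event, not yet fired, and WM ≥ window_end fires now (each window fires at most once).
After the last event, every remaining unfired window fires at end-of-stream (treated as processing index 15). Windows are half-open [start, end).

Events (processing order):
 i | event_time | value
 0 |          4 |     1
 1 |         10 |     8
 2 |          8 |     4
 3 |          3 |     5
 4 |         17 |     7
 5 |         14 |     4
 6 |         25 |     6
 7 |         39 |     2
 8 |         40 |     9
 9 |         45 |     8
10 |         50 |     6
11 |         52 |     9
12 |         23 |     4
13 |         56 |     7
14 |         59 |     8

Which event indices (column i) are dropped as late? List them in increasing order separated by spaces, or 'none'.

i=0 t=4 v=1: → [0,12); WM=3
i=1 t=10 v=8: → [0,12); WM=9
i=2 t=8 v=4: → [0,12); WM=9
i=3 t=3 v=5: DROP (t<9-1); WM=9
i=4 t=17 v=7: → [12,24); WM=16; [0,12) fires=3
i=5 t=14 v=4: DROP (t<16-1); WM=16
i=6 t=25 v=6: → [24,36); WM=24; [12,24) fires=1
i=7 t=39 v=2: → [36,48); WM=38; [24,36) fires=1
i=8 t=40 v=9: → [36,48); WM=39
i=9 t=45 v=8: → [36,48); WM=44
i=10 t=50 v=6: → [48,60); WM=49; [36,48) fires=3
i=11 t=52 v=9: → [48,60); WM=51
i=12 t=23 v=4: DROP (t<51-1); WM=51
i=13 t=56 v=7: → [48,60); WM=55
i=14 t=59 v=8: → [48,60); WM=58

3 5 12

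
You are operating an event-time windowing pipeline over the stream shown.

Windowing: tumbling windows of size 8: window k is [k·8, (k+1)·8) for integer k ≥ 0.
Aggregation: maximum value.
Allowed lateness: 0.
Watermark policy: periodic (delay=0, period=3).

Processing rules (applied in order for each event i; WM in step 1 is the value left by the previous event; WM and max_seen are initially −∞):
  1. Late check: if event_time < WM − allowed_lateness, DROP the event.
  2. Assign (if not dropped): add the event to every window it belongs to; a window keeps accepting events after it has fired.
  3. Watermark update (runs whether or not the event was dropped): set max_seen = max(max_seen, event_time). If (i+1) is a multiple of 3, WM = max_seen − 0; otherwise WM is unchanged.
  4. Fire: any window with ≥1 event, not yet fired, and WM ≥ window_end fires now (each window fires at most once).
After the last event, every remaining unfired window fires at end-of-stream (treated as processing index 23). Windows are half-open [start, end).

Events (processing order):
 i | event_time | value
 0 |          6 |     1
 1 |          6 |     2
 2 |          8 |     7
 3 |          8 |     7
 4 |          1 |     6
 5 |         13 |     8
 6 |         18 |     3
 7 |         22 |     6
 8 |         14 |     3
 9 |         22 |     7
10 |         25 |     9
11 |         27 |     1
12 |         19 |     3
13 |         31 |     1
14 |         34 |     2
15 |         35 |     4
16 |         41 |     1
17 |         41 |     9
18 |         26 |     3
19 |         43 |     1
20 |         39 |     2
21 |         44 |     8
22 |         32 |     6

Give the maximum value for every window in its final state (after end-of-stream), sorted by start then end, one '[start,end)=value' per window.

i=0 t=6 v=1: → [0,8); WM=−∞
i=1 t=6 v=2: → [0,8); WM=−∞
i=2 t=8 v=7: → [8,16); WM=8; [0,8) fires=2
i=3 t=8 v=7: → [8,16); WM=8
i=4 t=1 v=6: DROP (t<8-0); WM=8
i=5 t=13 v=8: → [8,16); WM=13
i=6 t=18 v=3: → [16,24); WM=13
i=7 t=22 v=6: → [16,24); WM=13
i=8 t=14 v=3: → [8,16); WM=22; [8,16) fires=8
i=9 t=22 v=7: → [16,24); WM=22
i=10 t=25 v=9: → [24,32); WM=22
i=11 t=27 v=1: → [24,32); WM=27; [16,24) fires=7
i=12 t=19 v=3: DROP (t<27-0); WM=27
i=13 t=31 v=1: → [24,32); WM=27
i=14 t=34 v=2: → [32,40); WM=34; [24,32) fires=9
i=15 t=35 v=4: → [32,40); WM=34
i=16 t=41 v=1: → [40,48); WM=34
i=17 t=41 v=9: → [40,48); WM=41; [32,40) fires=4
i=18 t=26 v=3: DROP (t<41-0); WM=41
i=19 t=43 v=1: → [40,48); WM=41
i=20 t=39 v=2: DROP (t<41-0); WM=43
i=21 t=44 v=8: → [40,48); WM=43
i=22 t=32 v=6: DROP (t<43-0); WM=43

[0,8)=2 [8,16)=8 [16,24)=7 [24,32)=9 [32,40)=4 [40,48)=9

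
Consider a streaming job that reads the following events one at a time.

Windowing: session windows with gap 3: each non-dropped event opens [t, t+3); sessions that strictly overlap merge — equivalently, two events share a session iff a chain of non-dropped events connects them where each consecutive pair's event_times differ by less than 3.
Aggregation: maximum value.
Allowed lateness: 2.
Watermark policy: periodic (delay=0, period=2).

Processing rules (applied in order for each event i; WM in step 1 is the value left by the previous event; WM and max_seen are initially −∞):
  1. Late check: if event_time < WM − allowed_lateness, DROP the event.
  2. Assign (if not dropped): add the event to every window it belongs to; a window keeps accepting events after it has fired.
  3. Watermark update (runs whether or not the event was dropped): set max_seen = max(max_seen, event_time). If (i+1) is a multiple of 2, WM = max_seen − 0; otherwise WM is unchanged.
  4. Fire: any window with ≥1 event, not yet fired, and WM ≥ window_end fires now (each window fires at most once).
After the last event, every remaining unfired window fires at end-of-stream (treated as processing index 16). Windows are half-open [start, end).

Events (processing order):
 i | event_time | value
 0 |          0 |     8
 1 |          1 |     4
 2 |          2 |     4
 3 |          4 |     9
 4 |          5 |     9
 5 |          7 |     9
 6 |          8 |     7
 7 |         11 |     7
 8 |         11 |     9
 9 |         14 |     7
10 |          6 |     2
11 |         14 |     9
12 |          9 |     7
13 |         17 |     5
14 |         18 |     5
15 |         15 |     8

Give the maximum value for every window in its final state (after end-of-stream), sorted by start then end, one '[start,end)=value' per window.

i=0 t=0 v=8: → [0,3); WM=−∞
i=1 t=1 v=4: → [0,4); WM=1
i=2 t=2 v=4: → [0,5); WM=1
i=3 t=4 v=9: → [0,7); WM=4
i=4 t=5 v=9: → [0,8); WM=4
i=5 t=7 v=9: → [0,10); WM=7
i=6 t=8 v=7: → [0,11); WM=7
i=7 t=11 v=7: → [11,14); WM=11
i=8 t=11 v=9: → [11,14); WM=11
i=9 t=14 v=7: → [14,17); WM=14
i=10 t=6 v=2: DROP (t<14-2); WM=14
i=11 t=14 v=9: → [14,17); WM=14
i=12 t=9 v=7: DROP (t<14-2); WM=14
i=13 t=17 v=5: → [17,20); WM=17
i=14 t=18 v=5: → [17,21); WM=17
i=15 t=15 v=8: → [14,21); WM=18

[0,11)=9 [11,14)=9 [14,21)=9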